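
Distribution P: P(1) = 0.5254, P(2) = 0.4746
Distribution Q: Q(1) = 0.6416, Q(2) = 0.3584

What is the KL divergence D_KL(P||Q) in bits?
0.0408 bits

D_KL(P||Q) = Σ P(x) log₂(P(x)/Q(x))

Computing term by term:
  P(1)·log₂(P(1)/Q(1)) = 0.5254·log₂(0.5254/0.6416) = -0.15145
  P(2)·log₂(P(2)/Q(2)) = 0.4746·log₂(0.4746/0.3584) = 0.19228

D_KL(P||Q) = -0.15145 + 0.19228 = 0.04083 ≈ 0.0408 bits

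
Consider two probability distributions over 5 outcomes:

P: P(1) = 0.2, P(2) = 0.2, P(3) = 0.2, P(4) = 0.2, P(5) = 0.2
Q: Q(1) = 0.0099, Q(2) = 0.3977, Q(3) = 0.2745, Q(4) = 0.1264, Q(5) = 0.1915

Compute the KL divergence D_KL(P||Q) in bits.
0.7225 bits

D_KL(P||Q) = Σ P(x) log₂(P(x)/Q(x))

Computing term by term:
  P(1)·log₂(P(1)/Q(1)) = 0.2·log₂(0.2/0.0099) = 0.86729
  P(2)·log₂(P(2)/Q(2)) = 0.2·log₂(0.2/0.3977) = -0.19834
  P(3)·log₂(P(3)/Q(3)) = 0.2·log₂(0.2/0.2745) = -0.09136
  P(4)·log₂(P(4)/Q(4)) = 0.2·log₂(0.2/0.1264) = 0.13240
  P(5)·log₂(P(5)/Q(5)) = 0.2·log₂(0.2/0.1915) = 0.01253

D_KL(P||Q) = 0.86729 - 0.19834 - 0.09136 + 0.13240 + 0.01253 = 0.72252 ≈ 0.7225 bits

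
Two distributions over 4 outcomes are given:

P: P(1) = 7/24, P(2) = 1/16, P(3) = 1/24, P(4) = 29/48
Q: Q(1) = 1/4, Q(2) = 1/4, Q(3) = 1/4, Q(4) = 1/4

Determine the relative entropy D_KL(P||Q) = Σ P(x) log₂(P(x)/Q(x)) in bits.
0.6013 bits

D_KL(P||Q) = Σ P(x) log₂(P(x)/Q(x))

Computing term by term:
  P(1)·log₂(P(1)/Q(1)) = (7/24)·log₂((7/24)/(1/4)) = 0.06486
  P(2)·log₂(P(2)/Q(2)) = (1/16)·log₂((1/16)/(1/4)) = -0.12500
  P(3)·log₂(P(3)/Q(3)) = (1/24)·log₂((1/24)/(1/4)) = -0.10771
  P(4)·log₂(P(4)/Q(4)) = (29/48)·log₂((29/48)/(1/4)) = 0.76912

D_KL(P||Q) = 0.06486 - 0.12500 - 0.10771 + 0.76912 = 0.60127 ≈ 0.6013 bits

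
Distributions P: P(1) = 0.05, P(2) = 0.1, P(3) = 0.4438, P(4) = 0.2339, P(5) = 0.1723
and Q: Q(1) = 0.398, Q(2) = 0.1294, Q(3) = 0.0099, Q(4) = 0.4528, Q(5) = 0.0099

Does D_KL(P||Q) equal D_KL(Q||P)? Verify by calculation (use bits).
D_KL(P||Q) = 2.7352 bits, D_KL(Q||P) = 1.5756 bits. No — D_KL(P||Q) ≠ D_KL(Q||P) for this pair.

D_KL(P||Q) = Σ P(x) log₂(P(x)/Q(x))

Computing term by term:
  P(1)·log₂(P(1)/Q(1)) = 0.05·log₂(0.05/0.398) = -0.14964
  P(2)·log₂(P(2)/Q(2)) = 0.1·log₂(0.1/0.1294) = -0.03718
  P(3)·log₂(P(3)/Q(3)) = 0.4438·log₂(0.4438/0.0099) = 2.43484
  P(4)·log₂(P(4)/Q(4)) = 0.2339·log₂(0.2339/0.4528) = -0.22290
  P(5)·log₂(P(5)/Q(5)) = 0.1723·log₂(0.1723/0.0099) = 0.71011

D_KL(P||Q) = -0.14964 - 0.03718 + 2.43484 - 0.22290 + 0.71011 = 2.73523 ≈ 2.7352 bits

D_KL(Q||P) = Σ Q(x) log₂(Q(x)/P(x))

Computing term by term:
  Q(1)·log₂(Q(1)/P(1)) = 0.398·log₂(0.398/0.05) = 1.19112
  Q(2)·log₂(Q(2)/P(2)) = 0.1294·log₂(0.1294/0.1) = 0.04812
  Q(3)·log₂(Q(3)/P(3)) = 0.0099·log₂(0.0099/0.4438) = -0.05431
  Q(4)·log₂(Q(4)/P(4)) = 0.4528·log₂(0.4528/0.2339) = 0.43151
  Q(5)·log₂(Q(5)/P(5)) = 0.0099·log₂(0.0099/0.1723) = -0.04080

D_KL(Q||P) = 1.19112 + 0.04812 - 0.05431 + 0.43151 - 0.04080 = 1.57564 ≈ 1.5756 bits

These are NOT equal (difference: 1.1596 bits). KL divergence is asymmetric: D_KL(P||Q) ≠ D_KL(Q||P) in general.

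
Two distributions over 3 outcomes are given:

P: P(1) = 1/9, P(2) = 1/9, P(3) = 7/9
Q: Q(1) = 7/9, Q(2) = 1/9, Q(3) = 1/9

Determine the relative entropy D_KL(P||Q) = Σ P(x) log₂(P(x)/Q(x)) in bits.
1.8716 bits

D_KL(P||Q) = Σ P(x) log₂(P(x)/Q(x))

Computing term by term:
  P(1)·log₂(P(1)/Q(1)) = (1/9)·log₂((1/9)/(7/9)) = -0.31193
  P(2)·log₂(P(2)/Q(2)) = (1/9)·log₂((1/9)/(1/9)) = 0.00000
  P(3)·log₂(P(3)/Q(3)) = (7/9)·log₂((7/9)/(1/9)) = 2.18350

D_KL(P||Q) = -0.31193 + 0.00000 + 2.18350 = 1.87157 ≈ 1.8716 bits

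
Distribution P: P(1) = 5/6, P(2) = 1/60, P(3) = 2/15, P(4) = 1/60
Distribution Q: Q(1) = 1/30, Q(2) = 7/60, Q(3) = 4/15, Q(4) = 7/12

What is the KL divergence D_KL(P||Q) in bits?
3.6043 bits

D_KL(P||Q) = Σ P(x) log₂(P(x)/Q(x))

Computing term by term:
  P(1)·log₂(P(1)/Q(1)) = (5/6)·log₂((5/6)/(1/30)) = 3.86988
  P(2)·log₂(P(2)/Q(2)) = (1/60)·log₂((1/60)/(7/60)) = -0.04679
  P(3)·log₂(P(3)/Q(3)) = (2/15)·log₂((2/15)/(4/15)) = -0.13333
  P(4)·log₂(P(4)/Q(4)) = (1/60)·log₂((1/60)/(7/12)) = -0.08549

D_KL(P||Q) = 3.86988 - 0.04679 - 0.13333 - 0.08549 = 3.60427 ≈ 3.6043 bits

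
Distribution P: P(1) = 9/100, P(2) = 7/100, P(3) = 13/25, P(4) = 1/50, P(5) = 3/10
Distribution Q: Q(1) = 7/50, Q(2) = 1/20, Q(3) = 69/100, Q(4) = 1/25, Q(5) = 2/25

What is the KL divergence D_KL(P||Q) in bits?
0.3165 bits

D_KL(P||Q) = Σ P(x) log₂(P(x)/Q(x))

Computing term by term:
  P(1)·log₂(P(1)/Q(1)) = (9/100)·log₂((9/100)/(7/50)) = -0.05737
  P(2)·log₂(P(2)/Q(2)) = (7/100)·log₂((7/100)/(1/20)) = 0.03398
  P(3)·log₂(P(3)/Q(3)) = (13/25)·log₂((13/25)/(69/100)) = -0.21220
  P(4)·log₂(P(4)/Q(4)) = (1/50)·log₂((1/50)/(1/25)) = -0.02000
  P(5)·log₂(P(5)/Q(5)) = (3/10)·log₂((3/10)/(2/25)) = 0.57207

D_KL(P||Q) = -0.05737 + 0.03398 - 0.21220 - 0.02000 + 0.57207 = 0.31648 ≈ 0.3165 bits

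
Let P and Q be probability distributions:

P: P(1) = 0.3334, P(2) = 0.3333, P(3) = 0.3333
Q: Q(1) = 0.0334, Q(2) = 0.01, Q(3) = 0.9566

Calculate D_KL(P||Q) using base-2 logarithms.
2.2858 bits

D_KL(P||Q) = Σ P(x) log₂(P(x)/Q(x))

Computing term by term:
  P(1)·log₂(P(1)/Q(1)) = 0.3334·log₂(0.3334/0.0334) = 1.10667
  P(2)·log₂(P(2)/Q(2)) = 0.3333·log₂(0.3333/0.01) = 1.68608
  P(3)·log₂(P(3)/Q(3)) = 0.3333·log₂(0.3333/0.9566) = -0.50698

D_KL(P||Q) = 1.10667 + 1.68608 - 0.50698 = 2.28577 ≈ 2.2858 bits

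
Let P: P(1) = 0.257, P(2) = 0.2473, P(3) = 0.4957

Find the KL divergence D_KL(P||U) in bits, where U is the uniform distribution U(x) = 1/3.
0.0809 bits

U(i) = 1/3 for all i

D_KL(P||U) = Σ P(x) log₂(P(x) / (1/3))
           = Σ P(x) log₂(P(x)) + log₂(3)
           = log₂(3) - H(P)

H(P) = -Σ P(x) log₂(P(x)):
  -P(1)·log₂(P(1)) = -(0.257)·log₂(0.257) = 0.50376
  -P(2)·log₂(P(2)) = -(0.2473)·log₂(0.2473) = 0.49847
  -P(3)·log₂(P(3)) = -(0.4957)·log₂(0.4957) = 0.50188
H(P) = 0.50376 + 0.49847 + 0.50188 = 1.50411 bits

log₂(3) = 1.58496 bits

D_KL(P||U) = 1.58496 - 1.50411 = 0.08085 ≈ 0.0809 bits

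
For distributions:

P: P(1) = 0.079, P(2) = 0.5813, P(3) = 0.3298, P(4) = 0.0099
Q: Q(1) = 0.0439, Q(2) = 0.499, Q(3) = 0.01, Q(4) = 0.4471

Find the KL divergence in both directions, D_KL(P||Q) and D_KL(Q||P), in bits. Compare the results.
D_KL(P||Q) = 1.8039 bits, D_KL(Q||P) = 2.2602 bits. D_KL(Q||P) is larger than D_KL(P||Q) by 0.4563 bits; the two directions differ.

D_KL(P||Q) = Σ P(x) log₂(P(x)/Q(x))

Computing term by term:
  P(1)·log₂(P(1)/Q(1)) = 0.079·log₂(0.079/0.0439) = 0.06696
  P(2)·log₂(P(2)/Q(2)) = 0.5813·log₂(0.5813/0.499) = 0.12803
  P(3)·log₂(P(3)/Q(3)) = 0.3298·log₂(0.3298/0.01) = 1.66335
  P(4)·log₂(P(4)/Q(4)) = 0.0099·log₂(0.0099/0.4471) = -0.05442

D_KL(P||Q) = 0.06696 + 0.12803 + 1.66335 - 0.05442 = 1.80392 ≈ 1.8039 bits

D_KL(Q||P) = Σ Q(x) log₂(Q(x)/P(x))

Computing term by term:
  Q(1)·log₂(Q(1)/P(1)) = 0.0439·log₂(0.0439/0.079) = -0.03721
  Q(2)·log₂(Q(2)/P(2)) = 0.499·log₂(0.499/0.5813) = -0.10990
  Q(3)·log₂(Q(3)/P(3)) = 0.01·log₂(0.01/0.3298) = -0.05044
  Q(4)·log₂(Q(4)/P(4)) = 0.4471·log₂(0.4471/0.0099) = 2.45772

D_KL(Q||P) = -0.03721 - 0.10990 - 0.05044 + 2.45772 = 2.26017 ≈ 2.2602 bits

These are NOT equal (difference: 0.4563 bits). KL divergence is asymmetric: D_KL(P||Q) ≠ D_KL(Q||P) in general.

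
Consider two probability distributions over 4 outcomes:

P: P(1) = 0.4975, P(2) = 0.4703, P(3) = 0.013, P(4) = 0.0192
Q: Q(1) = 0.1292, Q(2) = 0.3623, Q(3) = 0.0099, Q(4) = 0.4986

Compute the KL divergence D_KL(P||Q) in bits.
1.0596 bits

D_KL(P||Q) = Σ P(x) log₂(P(x)/Q(x))

Computing term by term:
  P(1)·log₂(P(1)/Q(1)) = 0.4975·log₂(0.4975/0.1292) = 0.96768
  P(2)·log₂(P(2)/Q(2)) = 0.4703·log₂(0.4703/0.3623) = 0.17702
  P(3)·log₂(P(3)/Q(3)) = 0.013·log₂(0.013/0.0099) = 0.00511
  P(4)·log₂(P(4)/Q(4)) = 0.0192·log₂(0.0192/0.4986) = -0.09022

D_KL(P||Q) = 0.96768 + 0.17702 + 0.00511 - 0.09022 = 1.05959 ≈ 1.0596 bits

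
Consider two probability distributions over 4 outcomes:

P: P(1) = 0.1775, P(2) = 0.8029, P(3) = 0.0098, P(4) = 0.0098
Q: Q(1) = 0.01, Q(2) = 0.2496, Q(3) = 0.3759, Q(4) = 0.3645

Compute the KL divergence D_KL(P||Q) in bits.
1.9873 bits

D_KL(P||Q) = Σ P(x) log₂(P(x)/Q(x))

Computing term by term:
  P(1)·log₂(P(1)/Q(1)) = 0.1775·log₂(0.1775/0.01) = 0.73658
  P(2)·log₂(P(2)/Q(2)) = 0.8029·log₂(0.8029/0.2496) = 1.35337
  P(3)·log₂(P(3)/Q(3)) = 0.0098·log₂(0.0098/0.3759) = -0.05156
  P(4)·log₂(P(4)/Q(4)) = 0.0098·log₂(0.0098/0.3645) = -0.05113

D_KL(P||Q) = 0.73658 + 1.35337 - 0.05156 - 0.05113 = 1.98726 ≈ 1.9873 bits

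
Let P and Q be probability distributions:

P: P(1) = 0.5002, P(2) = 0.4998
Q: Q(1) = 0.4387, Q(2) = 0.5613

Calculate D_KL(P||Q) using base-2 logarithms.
0.0110 bits

D_KL(P||Q) = Σ P(x) log₂(P(x)/Q(x))

Computing term by term:
  P(1)·log₂(P(1)/Q(1)) = 0.5002·log₂(0.5002/0.4387) = 0.09467
  P(2)·log₂(P(2)/Q(2)) = 0.4998·log₂(0.4998/0.5613) = -0.08368

D_KL(P||Q) = 0.09467 - 0.08368 = 0.01099 ≈ 0.0110 bits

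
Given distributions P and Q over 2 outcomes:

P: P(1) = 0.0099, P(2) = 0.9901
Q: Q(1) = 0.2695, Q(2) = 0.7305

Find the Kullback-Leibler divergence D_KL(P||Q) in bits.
0.3872 bits

D_KL(P||Q) = Σ P(x) log₂(P(x)/Q(x))

Computing term by term:
  P(1)·log₂(P(1)/Q(1)) = 0.0099·log₂(0.0099/0.2695) = -0.04719
  P(2)·log₂(P(2)/Q(2)) = 0.9901·log₂(0.9901/0.7305) = 0.43435

D_KL(P||Q) = -0.04719 + 0.43435 = 0.38716 ≈ 0.3872 bits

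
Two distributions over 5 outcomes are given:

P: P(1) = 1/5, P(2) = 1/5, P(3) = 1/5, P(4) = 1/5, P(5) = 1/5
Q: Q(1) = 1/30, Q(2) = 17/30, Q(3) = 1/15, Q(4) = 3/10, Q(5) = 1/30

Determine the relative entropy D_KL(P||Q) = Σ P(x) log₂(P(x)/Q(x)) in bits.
0.9335 bits

D_KL(P||Q) = Σ P(x) log₂(P(x)/Q(x))

Computing term by term:
  P(1)·log₂(P(1)/Q(1)) = (1/5)·log₂((1/5)/(1/30)) = 0.51699
  P(2)·log₂(P(2)/Q(2)) = (1/5)·log₂((1/5)/(17/30)) = -0.30050
  P(3)·log₂(P(3)/Q(3)) = (1/5)·log₂((1/5)/(1/15)) = 0.31699
  P(4)·log₂(P(4)/Q(4)) = (1/5)·log₂((1/5)/(3/10)) = -0.11699
  P(5)·log₂(P(5)/Q(5)) = (1/5)·log₂((1/5)/(1/30)) = 0.51699

D_KL(P||Q) = 0.51699 - 0.30050 + 0.31699 - 0.11699 + 0.51699 = 0.93348 ≈ 0.9335 bits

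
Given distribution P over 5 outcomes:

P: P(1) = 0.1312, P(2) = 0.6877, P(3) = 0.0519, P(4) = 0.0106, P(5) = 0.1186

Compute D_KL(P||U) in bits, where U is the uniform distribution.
0.9102 bits

U(i) = 1/5 for all i

D_KL(P||U) = Σ P(x) log₂(P(x) / (1/5))
           = Σ P(x) log₂(P(x)) + log₂(5)
           = log₂(5) - H(P)

H(P) = -Σ P(x) log₂(P(x)):
  -P(1)·log₂(P(1)) = -(0.1312)·log₂(0.1312) = 0.38444
  -P(2)·log₂(P(2)) = -(0.6877)·log₂(0.6877) = 0.37146
  -P(3)·log₂(P(3)) = -(0.0519)·log₂(0.0519) = 0.22152
  -P(4)·log₂(P(4)) = -(0.0106)·log₂(0.0106) = 0.06953
  -P(5)·log₂(P(5)) = -(0.1186)·log₂(0.1186) = 0.36479
H(P) = 0.38444 + 0.37146 + 0.22152 + 0.06953 + 0.36479 = 1.41174 bits

log₂(5) = 2.32193 bits

D_KL(P||U) = 2.32193 - 1.41174 = 0.91019 ≈ 0.9102 bits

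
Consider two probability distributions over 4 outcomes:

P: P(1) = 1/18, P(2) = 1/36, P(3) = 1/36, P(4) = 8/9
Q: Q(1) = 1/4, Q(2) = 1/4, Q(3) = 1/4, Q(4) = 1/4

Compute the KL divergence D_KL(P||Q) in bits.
1.3301 bits

D_KL(P||Q) = Σ P(x) log₂(P(x)/Q(x))

Computing term by term:
  P(1)·log₂(P(1)/Q(1)) = (1/18)·log₂((1/18)/(1/4)) = -0.12055
  P(2)·log₂(P(2)/Q(2)) = (1/36)·log₂((1/36)/(1/4)) = -0.08805
  P(3)·log₂(P(3)/Q(3)) = (1/36)·log₂((1/36)/(1/4)) = -0.08805
  P(4)·log₂(P(4)/Q(4)) = (8/9)·log₂((8/9)/(1/4)) = 1.62673

D_KL(P||Q) = -0.12055 - 0.08805 - 0.08805 + 1.62673 = 1.33008 ≈ 1.3301 bits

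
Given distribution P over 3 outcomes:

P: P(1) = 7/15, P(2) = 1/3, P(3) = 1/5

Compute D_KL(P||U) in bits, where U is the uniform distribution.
0.0791 bits

U(i) = 1/3 for all i

D_KL(P||U) = Σ P(x) log₂(P(x) / (1/3))
           = Σ P(x) log₂(P(x)) + log₂(3)
           = log₂(3) - H(P)

H(P) = -Σ P(x) log₂(P(x)):
  -P(1)·log₂(P(1)) = -(7/15)·log₂(7/15) = 0.51312
  -P(2)·log₂(P(2)) = -(1/3)·log₂(1/3) = 0.52832
  -P(3)·log₂(P(3)) = -(1/5)·log₂(1/5) = 0.46439
H(P) = 0.51312 + 0.52832 + 0.46439 = 1.50583 bits

log₂(3) = 1.58496 bits

D_KL(P||U) = 1.58496 - 1.50583 = 0.07913 ≈ 0.0791 bits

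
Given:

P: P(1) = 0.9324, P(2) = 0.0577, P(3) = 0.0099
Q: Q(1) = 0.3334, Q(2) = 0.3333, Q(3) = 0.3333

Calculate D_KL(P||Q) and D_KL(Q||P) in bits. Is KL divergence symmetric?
D_KL(P||Q) = 1.1872 bits, D_KL(Q||P) = 2.0396 bits. No, KL divergence is not symmetric.

D_KL(P||Q) = Σ P(x) log₂(P(x)/Q(x))

Computing term by term:
  P(1)·log₂(P(1)/Q(1)) = 0.9324·log₂(0.9324/0.3334) = 1.38340
  P(2)·log₂(P(2)/Q(2)) = 0.0577·log₂(0.0577/0.3333) = -0.14599
  P(3)·log₂(P(3)/Q(3)) = 0.0099·log₂(0.0099/0.3333) = -0.05023

D_KL(P||Q) = 1.38340 - 0.14599 - 0.05023 = 1.18718 ≈ 1.1872 bits

D_KL(Q||P) = Σ Q(x) log₂(Q(x)/P(x))

Computing term by term:
  Q(1)·log₂(Q(1)/P(1)) = 0.3334·log₂(0.3334/0.9324) = -0.49466
  Q(2)·log₂(Q(2)/P(2)) = 0.3333·log₂(0.3333/0.0577) = 0.84331
  Q(3)·log₂(Q(3)/P(3)) = 0.3333·log₂(0.3333/0.0099) = 1.69091

D_KL(Q||P) = -0.49466 + 0.84331 + 1.69091 = 2.03956 ≈ 2.0396 bits

These are NOT equal (difference: 0.8524 bits). KL divergence is asymmetric: D_KL(P||Q) ≠ D_KL(Q||P) in general.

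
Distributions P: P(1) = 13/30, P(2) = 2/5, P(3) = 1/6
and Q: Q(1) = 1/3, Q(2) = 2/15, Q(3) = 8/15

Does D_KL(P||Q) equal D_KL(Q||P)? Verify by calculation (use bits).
D_KL(P||Q) = 0.5183 bits, D_KL(Q||P) = 0.5575 bits. No — D_KL(P||Q) ≠ D_KL(Q||P) for this pair.

D_KL(P||Q) = Σ P(x) log₂(P(x)/Q(x))

Computing term by term:
  P(1)·log₂(P(1)/Q(1)) = (13/30)·log₂((13/30)/(1/3)) = 0.16402
  P(2)·log₂(P(2)/Q(2)) = (2/5)·log₂((2/5)/(2/15)) = 0.63399
  P(3)·log₂(P(3)/Q(3)) = (1/6)·log₂((1/6)/(8/15)) = -0.27968

D_KL(P||Q) = 0.16402 + 0.63399 - 0.27968 = 0.51833 ≈ 0.5183 bits

D_KL(Q||P) = Σ Q(x) log₂(Q(x)/P(x))

Computing term by term:
  Q(1)·log₂(Q(1)/P(1)) = (1/3)·log₂((1/3)/(13/30)) = -0.12617
  Q(2)·log₂(Q(2)/P(2)) = (2/15)·log₂((2/15)/(2/5)) = -0.21133
  Q(3)·log₂(Q(3)/P(3)) = (8/15)·log₂((8/15)/(1/6)) = 0.89497

D_KL(Q||P) = -0.12617 - 0.21133 + 0.89497 = 0.55747 ≈ 0.5575 bits

These are NOT equal (difference: 0.0392 bits). KL divergence is asymmetric: D_KL(P||Q) ≠ D_KL(Q||P) in general.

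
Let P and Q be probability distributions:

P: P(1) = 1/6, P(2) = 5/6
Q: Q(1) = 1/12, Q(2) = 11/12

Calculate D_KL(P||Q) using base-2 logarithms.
0.0521 bits

D_KL(P||Q) = Σ P(x) log₂(P(x)/Q(x))

Computing term by term:
  P(1)·log₂(P(1)/Q(1)) = (1/6)·log₂((1/6)/(1/12)) = 0.16667
  P(2)·log₂(P(2)/Q(2)) = (5/6)·log₂((5/6)/(11/12)) = -0.11459

D_KL(P||Q) = 0.16667 - 0.11459 = 0.05208 ≈ 0.0521 bits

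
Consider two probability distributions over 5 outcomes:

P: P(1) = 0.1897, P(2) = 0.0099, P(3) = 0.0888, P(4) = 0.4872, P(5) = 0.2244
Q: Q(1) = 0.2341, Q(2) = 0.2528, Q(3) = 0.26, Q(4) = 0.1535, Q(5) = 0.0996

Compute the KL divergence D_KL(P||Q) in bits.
0.8333 bits

D_KL(P||Q) = Σ P(x) log₂(P(x)/Q(x))

Computing term by term:
  P(1)·log₂(P(1)/Q(1)) = 0.1897·log₂(0.1897/0.2341) = -0.05756
  P(2)·log₂(P(2)/Q(2)) = 0.0099·log₂(0.0099/0.2528) = -0.04628
  P(3)·log₂(P(3)/Q(3)) = 0.0888·log₂(0.0888/0.26) = -0.13763
  P(4)·log₂(P(4)/Q(4)) = 0.4872·log₂(0.4872/0.1535) = 0.81181
  P(5)·log₂(P(5)/Q(5)) = 0.2244·log₂(0.2244/0.0996) = 0.26296

D_KL(P||Q) = -0.05756 - 0.04628 - 0.13763 + 0.81181 + 0.26296 = 0.83330 ≈ 0.8333 bits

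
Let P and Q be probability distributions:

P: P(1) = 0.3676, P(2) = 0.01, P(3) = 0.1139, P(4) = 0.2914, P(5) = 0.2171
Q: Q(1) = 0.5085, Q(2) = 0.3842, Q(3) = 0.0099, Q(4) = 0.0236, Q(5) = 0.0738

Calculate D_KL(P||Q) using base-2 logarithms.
1.5713 bits

D_KL(P||Q) = Σ P(x) log₂(P(x)/Q(x))

Computing term by term:
  P(1)·log₂(P(1)/Q(1)) = 0.3676·log₂(0.3676/0.5085) = -0.17208
  P(2)·log₂(P(2)/Q(2)) = 0.01·log₂(0.01/0.3842) = -0.05264
  P(3)·log₂(P(3)/Q(3)) = 0.1139·log₂(0.1139/0.0099) = 0.40141
  P(4)·log₂(P(4)/Q(4)) = 0.2914·log₂(0.2914/0.0236) = 1.05666
  P(5)·log₂(P(5)/Q(5)) = 0.2171·log₂(0.2171/0.0738) = 0.33795

D_KL(P||Q) = -0.17208 - 0.05264 + 0.40141 + 1.05666 + 0.33795 = 1.57130 ≈ 1.5713 bits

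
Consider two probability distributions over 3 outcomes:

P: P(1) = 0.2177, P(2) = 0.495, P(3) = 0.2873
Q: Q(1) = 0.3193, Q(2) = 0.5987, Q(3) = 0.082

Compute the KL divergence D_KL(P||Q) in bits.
0.2636 bits

D_KL(P||Q) = Σ P(x) log₂(P(x)/Q(x))

Computing term by term:
  P(1)·log₂(P(1)/Q(1)) = 0.2177·log₂(0.2177/0.3193) = -0.12029
  P(2)·log₂(P(2)/Q(2)) = 0.495·log₂(0.495/0.5987) = -0.13583
  P(3)·log₂(P(3)/Q(3)) = 0.2873·log₂(0.2873/0.082) = 0.51969

D_KL(P||Q) = -0.12029 - 0.13583 + 0.51969 = 0.26357 ≈ 0.2636 bits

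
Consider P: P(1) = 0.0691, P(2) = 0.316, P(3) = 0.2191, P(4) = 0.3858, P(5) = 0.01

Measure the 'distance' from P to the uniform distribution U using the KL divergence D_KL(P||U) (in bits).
0.4539 bits

U(i) = 1/5 for all i

D_KL(P||U) = Σ P(x) log₂(P(x) / (1/5))
           = Σ P(x) log₂(P(x)) + log₂(5)
           = log₂(5) - H(P)

H(P) = -Σ P(x) log₂(P(x)):
  -P(1)·log₂(P(1)) = -(0.0691)·log₂(0.0691) = 0.26639
  -P(2)·log₂(P(2)) = -(0.316)·log₂(0.316) = 0.52519
  -P(3)·log₂(P(3)) = -(0.2191)·log₂(0.2191) = 0.47990
  -P(4)·log₂(P(4)) = -(0.3858)·log₂(0.3858) = 0.53012
  -P(5)·log₂(P(5)) = -(0.01)·log₂(0.01) = 0.06644
H(P) = 0.26639 + 0.52519 + 0.47990 + 0.53012 + 0.06644 = 1.86804 bits

log₂(5) = 2.32193 bits

D_KL(P||U) = 2.32193 - 1.86804 = 0.45389 ≈ 0.4539 bits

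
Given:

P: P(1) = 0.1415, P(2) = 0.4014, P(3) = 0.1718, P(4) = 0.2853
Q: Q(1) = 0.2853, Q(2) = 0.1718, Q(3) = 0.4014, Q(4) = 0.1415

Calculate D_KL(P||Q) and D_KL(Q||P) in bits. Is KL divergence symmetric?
D_KL(P||Q) = 0.4266 bits, D_KL(Q||P) = 0.4266 bits. The two values coincide for this particular pair, but no — KL divergence is not symmetric in general.

D_KL(P||Q) = Σ P(x) log₂(P(x)/Q(x))

Computing term by term:
  P(1)·log₂(P(1)/Q(1)) = 0.1415·log₂(0.1415/0.2853) = -0.14315
  P(2)·log₂(P(2)/Q(2)) = 0.4014·log₂(0.4014/0.1718) = 0.49144
  P(3)·log₂(P(3)/Q(3)) = 0.1718·log₂(0.1718/0.4014) = -0.21034
  P(4)·log₂(P(4)/Q(4)) = 0.2853·log₂(0.2853/0.1415) = 0.28863

D_KL(P||Q) = -0.14315 + 0.49144 - 0.21034 + 0.28863 = 0.42658 ≈ 0.4266 bits

D_KL(Q||P) = Σ Q(x) log₂(Q(x)/P(x))

Computing term by term:
  Q(1)·log₂(Q(1)/P(1)) = 0.2853·log₂(0.2853/0.1415) = 0.28863
  Q(2)·log₂(Q(2)/P(2)) = 0.1718·log₂(0.1718/0.4014) = -0.21034
  Q(3)·log₂(Q(3)/P(3)) = 0.4014·log₂(0.4014/0.1718) = 0.49144
  Q(4)·log₂(Q(4)/P(4)) = 0.1415·log₂(0.1415/0.2853) = -0.14315

D_KL(Q||P) = 0.28863 - 0.21034 + 0.49144 - 0.14315 = 0.42658 ≈ 0.4266 bits

These ARE equal here. Q is P with outcomes relabeled (Q(1) = P(4), Q(2) = P(3), Q(3) = P(2), Q(4) = P(1)) by a relabeling that is its own inverse, so the two sums contain exactly the same terms in a different order. This is a special case — KL divergence is not symmetric in general: D_KL(P||Q) ≠ D_KL(Q||P) for most P, Q.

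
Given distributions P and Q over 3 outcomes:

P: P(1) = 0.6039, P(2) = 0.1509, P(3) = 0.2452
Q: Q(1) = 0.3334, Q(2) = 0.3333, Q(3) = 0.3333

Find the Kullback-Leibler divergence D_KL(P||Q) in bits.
0.2365 bits

D_KL(P||Q) = Σ P(x) log₂(P(x)/Q(x))

Computing term by term:
  P(1)·log₂(P(1)/Q(1)) = 0.6039·log₂(0.6039/0.3334) = 0.51758
  P(2)·log₂(P(2)/Q(2)) = 0.1509·log₂(0.1509/0.3333) = -0.17251
  P(3)·log₂(P(3)/Q(3)) = 0.2452·log₂(0.2452/0.3333) = -0.10859

D_KL(P||Q) = 0.51758 - 0.17251 - 0.10859 = 0.23648 ≈ 0.2365 bits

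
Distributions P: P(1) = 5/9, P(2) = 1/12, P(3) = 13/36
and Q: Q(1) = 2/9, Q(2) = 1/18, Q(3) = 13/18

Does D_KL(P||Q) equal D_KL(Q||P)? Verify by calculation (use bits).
D_KL(P||Q) = 0.4220 bits, D_KL(Q||P) = 0.3960 bits. No — D_KL(P||Q) ≠ D_KL(Q||P) for this pair.

D_KL(P||Q) = Σ P(x) log₂(P(x)/Q(x))

Computing term by term:
  P(1)·log₂(P(1)/Q(1)) = (5/9)·log₂((5/9)/(2/9)) = 0.73440
  P(2)·log₂(P(2)/Q(2)) = (1/12)·log₂((1/12)/(1/18)) = 0.04875
  P(3)·log₂(P(3)/Q(3)) = (13/36)·log₂((13/36)/(13/18)) = -0.36111

D_KL(P||Q) = 0.73440 + 0.04875 - 0.36111 = 0.42204 ≈ 0.4220 bits

D_KL(Q||P) = Σ Q(x) log₂(Q(x)/P(x))

Computing term by term:
  Q(1)·log₂(Q(1)/P(1)) = (2/9)·log₂((2/9)/(5/9)) = -0.29376
  Q(2)·log₂(Q(2)/P(2)) = (1/18)·log₂((1/18)/(1/12)) = -0.03250
  Q(3)·log₂(Q(3)/P(3)) = (13/18)·log₂((13/18)/(13/36)) = 0.72222

D_KL(Q||P) = -0.29376 - 0.03250 + 0.72222 = 0.39596 ≈ 0.3960 bits

These are NOT equal (difference: 0.0260 bits). KL divergence is asymmetric: D_KL(P||Q) ≠ D_KL(Q||P) in general.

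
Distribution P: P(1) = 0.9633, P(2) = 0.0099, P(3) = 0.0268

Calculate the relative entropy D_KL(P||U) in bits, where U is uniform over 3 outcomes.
1.3271 bits

U(i) = 1/3 for all i

D_KL(P||U) = Σ P(x) log₂(P(x) / (1/3))
           = Σ P(x) log₂(P(x)) + log₂(3)
           = log₂(3) - H(P)

H(P) = -Σ P(x) log₂(P(x)):
  -P(1)·log₂(P(1)) = -(0.9633)·log₂(0.9633) = 0.05196
  -P(2)·log₂(P(2)) = -(0.0099)·log₂(0.0099) = 0.06592
  -P(3)·log₂(P(3)) = -(0.0268)·log₂(0.0268) = 0.13994
H(P) = 0.05196 + 0.06592 + 0.13994 = 0.25782 bits

log₂(3) = 1.58496 bits

D_KL(P||U) = 1.58496 - 0.25782 = 1.32714 ≈ 1.3271 bits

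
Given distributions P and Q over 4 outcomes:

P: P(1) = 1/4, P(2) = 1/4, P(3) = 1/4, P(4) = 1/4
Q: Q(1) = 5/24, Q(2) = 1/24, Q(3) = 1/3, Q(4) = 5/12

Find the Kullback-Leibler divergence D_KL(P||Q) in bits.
0.4240 bits

D_KL(P||Q) = Σ P(x) log₂(P(x)/Q(x))

Computing term by term:
  P(1)·log₂(P(1)/Q(1)) = (1/4)·log₂((1/4)/(5/24)) = 0.06576
  P(2)·log₂(P(2)/Q(2)) = (1/4)·log₂((1/4)/(1/24)) = 0.64624
  P(3)·log₂(P(3)/Q(3)) = (1/4)·log₂((1/4)/(1/3)) = -0.10376
  P(4)·log₂(P(4)/Q(4)) = (1/4)·log₂((1/4)/(5/12)) = -0.18424

D_KL(P||Q) = 0.06576 + 0.64624 - 0.10376 - 0.18424 = 0.42400 ≈ 0.4240 bits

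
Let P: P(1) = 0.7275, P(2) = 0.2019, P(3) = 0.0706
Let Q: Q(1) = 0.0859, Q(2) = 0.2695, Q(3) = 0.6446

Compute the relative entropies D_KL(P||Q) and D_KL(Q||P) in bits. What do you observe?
D_KL(P||Q) = 1.9329 bits, D_KL(Q||P) = 1.9042 bits. The two directions give different values (D_KL(P||Q) exceeds D_KL(Q||P) by 0.0287 bits): KL divergence is asymmetric.

D_KL(P||Q) = Σ P(x) log₂(P(x)/Q(x))

Computing term by term:
  P(1)·log₂(P(1)/Q(1)) = 0.7275·log₂(0.7275/0.0859) = 2.24231
  P(2)·log₂(P(2)/Q(2)) = 0.2019·log₂(0.2019/0.2695) = -0.08412
  P(3)·log₂(P(3)/Q(3)) = 0.0706·log₂(0.0706/0.6446) = -0.22526

D_KL(P||Q) = 2.24231 - 0.08412 - 0.22526 = 1.93293 ≈ 1.9329 bits

D_KL(Q||P) = Σ Q(x) log₂(Q(x)/P(x))

Computing term by term:
  Q(1)·log₂(Q(1)/P(1)) = 0.0859·log₂(0.0859/0.7275) = -0.26476
  Q(2)·log₂(Q(2)/P(2)) = 0.2695·log₂(0.2695/0.2019) = 0.11229
  Q(3)·log₂(Q(3)/P(3)) = 0.6446·log₂(0.6446/0.0706) = 2.05670

D_KL(Q||P) = -0.26476 + 0.11229 + 2.05670 = 1.90423 ≈ 1.9042 bits

These are NOT equal (difference: 0.0287 bits). KL divergence is asymmetric: D_KL(P||Q) ≠ D_KL(Q||P) in general.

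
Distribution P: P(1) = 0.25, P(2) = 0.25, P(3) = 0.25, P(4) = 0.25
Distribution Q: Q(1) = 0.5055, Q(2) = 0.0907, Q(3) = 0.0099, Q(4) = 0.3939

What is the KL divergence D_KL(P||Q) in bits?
1.1124 bits

D_KL(P||Q) = Σ P(x) log₂(P(x)/Q(x))

Computing term by term:
  P(1)·log₂(P(1)/Q(1)) = 0.25·log₂(0.25/0.5055) = -0.25395
  P(2)·log₂(P(2)/Q(2)) = 0.25·log₂(0.25/0.0907) = 0.36569
  P(3)·log₂(P(3)/Q(3)) = 0.25·log₂(0.25/0.0099) = 1.16459
  P(4)·log₂(P(4)/Q(4)) = 0.25·log₂(0.25/0.3939) = -0.16398

D_KL(P||Q) = -0.25395 + 0.36569 + 1.16459 - 0.16398 = 1.11235 ≈ 1.1124 bits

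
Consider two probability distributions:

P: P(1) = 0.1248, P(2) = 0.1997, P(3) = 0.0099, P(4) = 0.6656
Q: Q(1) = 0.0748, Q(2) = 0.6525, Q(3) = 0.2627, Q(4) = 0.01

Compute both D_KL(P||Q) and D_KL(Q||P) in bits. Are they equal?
D_KL(P||Q) = 3.7355 bits, D_KL(Q||P) = 2.2413 bits. No, they are not equal.

D_KL(P||Q) = Σ P(x) log₂(P(x)/Q(x))

Computing term by term:
  P(1)·log₂(P(1)/Q(1)) = 0.1248·log₂(0.1248/0.0748) = 0.09217
  P(2)·log₂(P(2)/Q(2)) = 0.1997·log₂(0.1997/0.6525) = -0.34112
  P(3)·log₂(P(3)/Q(3)) = 0.0099·log₂(0.0099/0.2627) = -0.04683
  P(4)·log₂(P(4)/Q(4)) = 0.6656·log₂(0.6656/0.01) = 4.03126

D_KL(P||Q) = 0.09217 - 0.34112 - 0.04683 + 4.03126 = 3.73548 ≈ 3.7355 bits

D_KL(Q||P) = Σ Q(x) log₂(Q(x)/P(x))

Computing term by term:
  Q(1)·log₂(Q(1)/P(1)) = 0.0748·log₂(0.0748/0.1248) = -0.05524
  Q(2)·log₂(Q(2)/P(2)) = 0.6525·log₂(0.6525/0.1997) = 1.11456
  Q(3)·log₂(Q(3)/P(3)) = 0.2627·log₂(0.2627/0.0099) = 1.24253
  Q(4)·log₂(Q(4)/P(4)) = 0.01·log₂(0.01/0.6656) = -0.06057

D_KL(Q||P) = -0.05524 + 1.11456 + 1.24253 - 0.06057 = 2.24128 ≈ 2.2413 bits

These are NOT equal (difference: 1.4942 bits). KL divergence is asymmetric: D_KL(P||Q) ≠ D_KL(Q||P) in general.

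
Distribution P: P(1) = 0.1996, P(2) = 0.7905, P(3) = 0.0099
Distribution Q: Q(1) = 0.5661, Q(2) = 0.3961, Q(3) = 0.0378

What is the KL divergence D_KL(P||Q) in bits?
0.4687 bits

D_KL(P||Q) = Σ P(x) log₂(P(x)/Q(x))

Computing term by term:
  P(1)·log₂(P(1)/Q(1)) = 0.1996·log₂(0.1996/0.5661) = -0.30019
  P(2)·log₂(P(2)/Q(2)) = 0.7905·log₂(0.7905/0.3961) = 0.78805
  P(3)·log₂(P(3)/Q(3)) = 0.0099·log₂(0.0099/0.0378) = -0.01914

D_KL(P||Q) = -0.30019 + 0.78805 - 0.01914 = 0.46872 ≈ 0.4687 bits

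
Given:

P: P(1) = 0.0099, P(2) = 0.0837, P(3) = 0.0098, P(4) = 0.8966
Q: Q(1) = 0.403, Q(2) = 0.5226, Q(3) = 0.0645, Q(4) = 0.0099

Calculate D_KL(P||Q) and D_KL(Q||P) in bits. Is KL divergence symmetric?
D_KL(P||Q) = 5.5280 bits, D_KL(Q||P) = 3.6468 bits. No, KL divergence is not symmetric.

D_KL(P||Q) = Σ P(x) log₂(P(x)/Q(x))

Computing term by term:
  P(1)·log₂(P(1)/Q(1)) = 0.0099·log₂(0.0099/0.403) = -0.05294
  P(2)·log₂(P(2)/Q(2)) = 0.0837·log₂(0.0837/0.5226) = -0.22117
  P(3)·log₂(P(3)/Q(3)) = 0.0098·log₂(0.0098/0.0645) = -0.02664
  P(4)·log₂(P(4)/Q(4)) = 0.8966·log₂(0.8966/0.0099) = 5.82870

D_KL(P||Q) = -0.05294 - 0.22117 - 0.02664 + 5.82870 = 5.52795 ≈ 5.5280 bits

D_KL(Q||P) = Σ Q(x) log₂(Q(x)/P(x))

Computing term by term:
  Q(1)·log₂(Q(1)/P(1)) = 0.403·log₂(0.403/0.0099) = 2.15492
  Q(2)·log₂(Q(2)/P(2)) = 0.5226·log₂(0.5226/0.0837) = 1.38092
  Q(3)·log₂(Q(3)/P(3)) = 0.0645·log₂(0.0645/0.0098) = 0.17534
  Q(4)·log₂(Q(4)/P(4)) = 0.0099·log₂(0.0099/0.8966) = -0.06436

D_KL(Q||P) = 2.15492 + 1.38092 + 0.17534 - 0.06436 = 3.64682 ≈ 3.6468 bits

These are NOT equal (difference: 1.8812 bits). KL divergence is asymmetric: D_KL(P||Q) ≠ D_KL(Q||P) in general.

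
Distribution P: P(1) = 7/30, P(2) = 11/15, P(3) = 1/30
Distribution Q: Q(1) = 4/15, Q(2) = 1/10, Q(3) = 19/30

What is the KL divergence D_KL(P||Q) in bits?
1.9214 bits

D_KL(P||Q) = Σ P(x) log₂(P(x)/Q(x))

Computing term by term:
  P(1)·log₂(P(1)/Q(1)) = (7/30)·log₂((7/30)/(4/15)) = -0.04495
  P(2)·log₂(P(2)/Q(2)) = (11/15)·log₂((11/15)/(1/10)) = 2.10794
  P(3)·log₂(P(3)/Q(3)) = (1/30)·log₂((1/30)/(19/30)) = -0.14160

D_KL(P||Q) = -0.04495 + 2.10794 - 0.14160 = 1.92139 ≈ 1.9214 bits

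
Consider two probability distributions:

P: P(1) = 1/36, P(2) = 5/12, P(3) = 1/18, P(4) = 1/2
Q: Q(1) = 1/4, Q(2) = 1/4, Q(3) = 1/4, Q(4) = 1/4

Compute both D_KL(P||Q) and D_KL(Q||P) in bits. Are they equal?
D_KL(P||Q) = 0.5985 bits, D_KL(Q||P) = 0.9007 bits. No, they are not equal.

D_KL(P||Q) = Σ P(x) log₂(P(x)/Q(x))

Computing term by term:
  P(1)·log₂(P(1)/Q(1)) = (1/36)·log₂((1/36)/(1/4)) = -0.08805
  P(2)·log₂(P(2)/Q(2)) = (5/12)·log₂((5/12)/(1/4)) = 0.30707
  P(3)·log₂(P(3)/Q(3)) = (1/18)·log₂((1/18)/(1/4)) = -0.12055
  P(4)·log₂(P(4)/Q(4)) = (1/2)·log₂((1/2)/(1/4)) = 0.50000

D_KL(P||Q) = -0.08805 + 0.30707 - 0.12055 + 0.50000 = 0.59847 ≈ 0.5985 bits

D_KL(Q||P) = Σ Q(x) log₂(Q(x)/P(x))

Computing term by term:
  Q(1)·log₂(Q(1)/P(1)) = (1/4)·log₂((1/4)/(1/36)) = 0.79248
  Q(2)·log₂(Q(2)/P(2)) = (1/4)·log₂((1/4)/(5/12)) = -0.18424
  Q(3)·log₂(Q(3)/P(3)) = (1/4)·log₂((1/4)/(1/18)) = 0.54248
  Q(4)·log₂(Q(4)/P(4)) = (1/4)·log₂((1/4)/(1/2)) = -0.25000

D_KL(Q||P) = 0.79248 - 0.18424 + 0.54248 - 0.25000 = 0.90072 ≈ 0.9007 bits

These are NOT equal (difference: 0.3022 bits). KL divergence is asymmetric: D_KL(P||Q) ≠ D_KL(Q||P) in general.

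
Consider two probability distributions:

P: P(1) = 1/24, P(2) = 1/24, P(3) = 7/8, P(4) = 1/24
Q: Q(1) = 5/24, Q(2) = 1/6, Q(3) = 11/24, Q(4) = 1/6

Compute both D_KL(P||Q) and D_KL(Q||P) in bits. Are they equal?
D_KL(P||Q) = 0.5529 bits, D_KL(Q||P) = 0.7228 bits. No, they are not equal.

D_KL(P||Q) = Σ P(x) log₂(P(x)/Q(x))

Computing term by term:
  P(1)·log₂(P(1)/Q(1)) = (1/24)·log₂((1/24)/(5/24)) = -0.09675
  P(2)·log₂(P(2)/Q(2)) = (1/24)·log₂((1/24)/(1/6)) = -0.08333
  P(3)·log₂(P(3)/Q(3)) = (7/8)·log₂((7/8)/(11/24)) = 0.81628
  P(4)·log₂(P(4)/Q(4)) = (1/24)·log₂((1/24)/(1/6)) = -0.08333

D_KL(P||Q) = -0.09675 - 0.08333 + 0.81628 - 0.08333 = 0.55287 ≈ 0.5529 bits

D_KL(Q||P) = Σ Q(x) log₂(Q(x)/P(x))

Computing term by term:
  Q(1)·log₂(Q(1)/P(1)) = (5/24)·log₂((5/24)/(1/24)) = 0.48374
  Q(2)·log₂(Q(2)/P(2)) = (1/6)·log₂((1/6)/(1/24)) = 0.33333
  Q(3)·log₂(Q(3)/P(3)) = (11/24)·log₂((11/24)/(7/8)) = -0.42757
  Q(4)·log₂(Q(4)/P(4)) = (1/6)·log₂((1/6)/(1/24)) = 0.33333

D_KL(Q||P) = 0.48374 + 0.33333 - 0.42757 + 0.33333 = 0.72283 ≈ 0.7228 bits

These are NOT equal (difference: 0.1699 bits). KL divergence is asymmetric: D_KL(P||Q) ≠ D_KL(Q||P) in general.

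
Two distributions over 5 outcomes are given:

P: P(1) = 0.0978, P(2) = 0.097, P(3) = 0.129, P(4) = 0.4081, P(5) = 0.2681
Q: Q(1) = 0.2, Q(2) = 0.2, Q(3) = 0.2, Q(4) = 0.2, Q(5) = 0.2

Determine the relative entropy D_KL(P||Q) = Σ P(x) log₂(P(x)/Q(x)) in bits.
0.2494 bits

D_KL(P||Q) = Σ P(x) log₂(P(x)/Q(x))

Computing term by term:
  P(1)·log₂(P(1)/Q(1)) = 0.0978·log₂(0.0978/0.2) = -0.10094
  P(2)·log₂(P(2)/Q(2)) = 0.097·log₂(0.097/0.2) = -0.10126
  P(3)·log₂(P(3)/Q(3)) = 0.129·log₂(0.129/0.2) = -0.08161
  P(4)·log₂(P(4)/Q(4)) = 0.4081·log₂(0.4081/0.2) = 0.41990
  P(5)·log₂(P(5)/Q(5)) = 0.2681·log₂(0.2681/0.2) = 0.11334

D_KL(P||Q) = -0.10094 - 0.10126 - 0.08161 + 0.41990 + 0.11334 = 0.24943 ≈ 0.2494 bits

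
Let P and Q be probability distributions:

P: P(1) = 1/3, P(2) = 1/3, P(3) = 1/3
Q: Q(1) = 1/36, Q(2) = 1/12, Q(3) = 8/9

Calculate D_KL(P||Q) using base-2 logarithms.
1.3900 bits

D_KL(P||Q) = Σ P(x) log₂(P(x)/Q(x))

Computing term by term:
  P(1)·log₂(P(1)/Q(1)) = (1/3)·log₂((1/3)/(1/36)) = 1.19499
  P(2)·log₂(P(2)/Q(2)) = (1/3)·log₂((1/3)/(1/12)) = 0.66667
  P(3)·log₂(P(3)/Q(3)) = (1/3)·log₂((1/3)/(8/9)) = -0.47168

D_KL(P||Q) = 1.19499 + 0.66667 - 0.47168 = 1.38998 ≈ 1.3900 bits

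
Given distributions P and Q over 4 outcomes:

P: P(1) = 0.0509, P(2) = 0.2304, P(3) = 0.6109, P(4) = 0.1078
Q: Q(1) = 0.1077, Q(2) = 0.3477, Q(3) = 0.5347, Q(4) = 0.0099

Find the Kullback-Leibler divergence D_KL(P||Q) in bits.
0.2969 bits

D_KL(P||Q) = Σ P(x) log₂(P(x)/Q(x))

Computing term by term:
  P(1)·log₂(P(1)/Q(1)) = 0.0509·log₂(0.0509/0.1077) = -0.05504
  P(2)·log₂(P(2)/Q(2)) = 0.2304·log₂(0.2304/0.3477) = -0.13679
  P(3)·log₂(P(3)/Q(3)) = 0.6109·log₂(0.6109/0.5347) = 0.11742
  P(4)·log₂(P(4)/Q(4)) = 0.1078·log₂(0.1078/0.0099) = 0.37135

D_KL(P||Q) = -0.05504 - 0.13679 + 0.11742 + 0.37135 = 0.29694 ≈ 0.2969 bits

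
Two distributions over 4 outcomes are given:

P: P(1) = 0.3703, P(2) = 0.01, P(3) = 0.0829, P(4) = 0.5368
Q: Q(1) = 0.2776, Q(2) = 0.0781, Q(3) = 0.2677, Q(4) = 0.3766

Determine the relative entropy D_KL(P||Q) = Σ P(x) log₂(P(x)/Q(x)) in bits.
0.2586 bits

D_KL(P||Q) = Σ P(x) log₂(P(x)/Q(x))

Computing term by term:
  P(1)·log₂(P(1)/Q(1)) = 0.3703·log₂(0.3703/0.2776) = 0.15393
  P(2)·log₂(P(2)/Q(2)) = 0.01·log₂(0.01/0.0781) = -0.02965
  P(3)·log₂(P(3)/Q(3)) = 0.0829·log₂(0.0829/0.2677) = -0.14020
  P(4)·log₂(P(4)/Q(4)) = 0.5368·log₂(0.5368/0.3766) = 0.27449

D_KL(P||Q) = 0.15393 - 0.02965 - 0.14020 + 0.27449 = 0.25857 ≈ 0.2586 bits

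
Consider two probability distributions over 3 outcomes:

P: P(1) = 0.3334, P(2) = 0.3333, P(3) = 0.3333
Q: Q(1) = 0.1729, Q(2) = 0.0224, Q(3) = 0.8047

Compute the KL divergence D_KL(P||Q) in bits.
1.1903 bits

D_KL(P||Q) = Σ P(x) log₂(P(x)/Q(x))

Computing term by term:
  P(1)·log₂(P(1)/Q(1)) = 0.3334·log₂(0.3334/0.1729) = 0.31584
  P(2)·log₂(P(2)/Q(2)) = 0.3333·log₂(0.3333/0.0224) = 1.29829
  P(3)·log₂(P(3)/Q(3)) = 0.3333·log₂(0.3333/0.8047) = -0.42383

D_KL(P||Q) = 0.31584 + 1.29829 - 0.42383 = 1.19030 ≈ 1.1903 bits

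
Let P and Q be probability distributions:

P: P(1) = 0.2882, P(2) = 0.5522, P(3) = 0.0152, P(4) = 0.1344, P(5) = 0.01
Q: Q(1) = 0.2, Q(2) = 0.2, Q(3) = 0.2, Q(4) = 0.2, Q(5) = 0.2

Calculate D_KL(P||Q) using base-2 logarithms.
0.7842 bits

D_KL(P||Q) = Σ P(x) log₂(P(x)/Q(x))

Computing term by term:
  P(1)·log₂(P(1)/Q(1)) = 0.2882·log₂(0.2882/0.2) = 0.15190
  P(2)·log₂(P(2)/Q(2)) = 0.5522·log₂(0.5522/0.2) = 0.80908
  P(3)·log₂(P(3)/Q(3)) = 0.0152·log₂(0.0152/0.2) = -0.05651
  P(4)·log₂(P(4)/Q(4)) = 0.1344·log₂(0.1344/0.2) = -0.07707
  P(5)·log₂(P(5)/Q(5)) = 0.01·log₂(0.01/0.2) = -0.04322

D_KL(P||Q) = 0.15190 + 0.80908 - 0.05651 - 0.07707 - 0.04322 = 0.78418 ≈ 0.7842 bits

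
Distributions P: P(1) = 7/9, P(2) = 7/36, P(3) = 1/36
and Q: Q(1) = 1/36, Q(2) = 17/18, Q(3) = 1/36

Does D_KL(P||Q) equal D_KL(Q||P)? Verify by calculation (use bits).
D_KL(P||Q) = 3.2957 bits, D_KL(Q||P) = 2.0199 bits. No — D_KL(P||Q) ≠ D_KL(Q||P) for this pair.

D_KL(P||Q) = Σ P(x) log₂(P(x)/Q(x))

Computing term by term:
  P(1)·log₂(P(1)/Q(1)) = (7/9)·log₂((7/9)/(1/36)) = 3.73905
  P(2)·log₂(P(2)/Q(2)) = (7/36)·log₂((7/36)/(17/18)) = -0.44335
  P(3)·log₂(P(3)/Q(3)) = (1/36)·log₂((1/36)/(1/36)) = 0.00000

D_KL(P||Q) = 3.73905 - 0.44335 + 0.00000 = 3.29570 ≈ 3.2957 bits

D_KL(Q||P) = Σ Q(x) log₂(Q(x)/P(x))

Computing term by term:
  Q(1)·log₂(Q(1)/P(1)) = (1/36)·log₂((1/36)/(7/9)) = -0.13354
  Q(2)·log₂(Q(2)/P(2)) = (17/18)·log₂((17/18)/(7/36)) = 2.15344
  Q(3)·log₂(Q(3)/P(3)) = (1/36)·log₂((1/36)/(1/36)) = 0.00000

D_KL(Q||P) = -0.13354 + 2.15344 + 0.00000 = 2.01990 ≈ 2.0199 bits

These are NOT equal (difference: 1.2758 bits). KL divergence is asymmetric: D_KL(P||Q) ≠ D_KL(Q||P) in general.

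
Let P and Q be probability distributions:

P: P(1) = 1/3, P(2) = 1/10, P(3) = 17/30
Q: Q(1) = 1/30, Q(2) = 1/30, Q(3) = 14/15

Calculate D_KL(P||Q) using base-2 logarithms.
0.8579 bits

D_KL(P||Q) = Σ P(x) log₂(P(x)/Q(x))

Computing term by term:
  P(1)·log₂(P(1)/Q(1)) = (1/3)·log₂((1/3)/(1/30)) = 1.10731
  P(2)·log₂(P(2)/Q(2)) = (1/10)·log₂((1/10)/(1/30)) = 0.15850
  P(3)·log₂(P(3)/Q(3)) = (17/30)·log₂((17/30)/(14/15)) = -0.40794

D_KL(P||Q) = 1.10731 + 0.15850 - 0.40794 = 0.85787 ≈ 0.8579 bits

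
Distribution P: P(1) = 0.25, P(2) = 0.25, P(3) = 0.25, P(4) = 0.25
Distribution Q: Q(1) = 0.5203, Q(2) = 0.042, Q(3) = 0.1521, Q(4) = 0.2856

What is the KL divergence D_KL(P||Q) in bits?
0.5102 bits

D_KL(P||Q) = Σ P(x) log₂(P(x)/Q(x))

Computing term by term:
  P(1)·log₂(P(1)/Q(1)) = 0.25·log₂(0.25/0.5203) = -0.26435
  P(2)·log₂(P(2)/Q(2)) = 0.25·log₂(0.25/0.042) = 0.64337
  P(3)·log₂(P(3)/Q(3)) = 0.25·log₂(0.25/0.1521) = 0.17923
  P(4)·log₂(P(4)/Q(4)) = 0.25·log₂(0.25/0.2856) = -0.04802

D_KL(P||Q) = -0.26435 + 0.64337 + 0.17923 - 0.04802 = 0.51023 ≈ 0.5102 bits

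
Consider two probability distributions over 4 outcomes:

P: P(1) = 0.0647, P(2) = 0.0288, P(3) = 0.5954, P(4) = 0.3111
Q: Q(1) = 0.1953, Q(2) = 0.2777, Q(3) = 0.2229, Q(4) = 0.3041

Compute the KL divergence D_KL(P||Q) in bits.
0.6569 bits

D_KL(P||Q) = Σ P(x) log₂(P(x)/Q(x))

Computing term by term:
  P(1)·log₂(P(1)/Q(1)) = 0.0647·log₂(0.0647/0.1953) = -0.10312
  P(2)·log₂(P(2)/Q(2)) = 0.0288·log₂(0.0288/0.2777) = -0.09416
  P(3)·log₂(P(3)/Q(3)) = 0.5954·log₂(0.5954/0.2229) = 0.84396
  P(4)·log₂(P(4)/Q(4)) = 0.3111·log₂(0.3111/0.3041) = 0.01021

D_KL(P||Q) = -0.10312 - 0.09416 + 0.84396 + 0.01021 = 0.65689 ≈ 0.6569 bits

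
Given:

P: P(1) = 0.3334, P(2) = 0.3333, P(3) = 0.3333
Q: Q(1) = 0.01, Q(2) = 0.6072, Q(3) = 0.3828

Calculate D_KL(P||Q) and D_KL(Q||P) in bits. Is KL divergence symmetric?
D_KL(P||Q) = 1.3317 bits, D_KL(Q||P) = 0.5513 bits. No, KL divergence is not symmetric.

D_KL(P||Q) = Σ P(x) log₂(P(x)/Q(x))

Computing term by term:
  P(1)·log₂(P(1)/Q(1)) = 0.3334·log₂(0.3334/0.01) = 1.68673
  P(2)·log₂(P(2)/Q(2)) = 0.3333·log₂(0.3333/0.6072) = -0.28842
  P(3)·log₂(P(3)/Q(3)) = 0.3333·log₂(0.3333/0.3828) = -0.06658

D_KL(P||Q) = 1.68673 - 0.28842 - 0.06658 = 1.33173 ≈ 1.3317 bits

D_KL(Q||P) = Σ Q(x) log₂(Q(x)/P(x))

Computing term by term:
  Q(1)·log₂(Q(1)/P(1)) = 0.01·log₂(0.01/0.3334) = -0.05059
  Q(2)·log₂(Q(2)/P(2)) = 0.6072·log₂(0.6072/0.3333) = 0.52544
  Q(3)·log₂(Q(3)/P(3)) = 0.3828·log₂(0.3828/0.3333) = 0.07647

D_KL(Q||P) = -0.05059 + 0.52544 + 0.07647 = 0.55132 ≈ 0.5513 bits

These are NOT equal (difference: 0.7804 bits). KL divergence is asymmetric: D_KL(P||Q) ≠ D_KL(Q||P) in general.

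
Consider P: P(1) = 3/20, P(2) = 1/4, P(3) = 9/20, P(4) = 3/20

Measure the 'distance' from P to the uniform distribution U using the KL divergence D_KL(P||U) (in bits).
0.1605 bits

U(i) = 1/4 for all i

D_KL(P||U) = Σ P(x) log₂(P(x) / (1/4))
           = Σ P(x) log₂(P(x)) + log₂(4)
           = log₂(4) - H(P)

H(P) = -Σ P(x) log₂(P(x)):
  -P(1)·log₂(P(1)) = -(3/20)·log₂(3/20) = 0.41054
  -P(2)·log₂(P(2)) = -(1/4)·log₂(1/4) = 0.50000
  -P(3)·log₂(P(3)) = -(9/20)·log₂(9/20) = 0.51840
  -P(4)·log₂(P(4)) = -(3/20)·log₂(3/20) = 0.41054
H(P) = 0.41054 + 0.50000 + 0.51840 + 0.41054 = 1.83948 bits

log₂(4) = 2.00000 bits

D_KL(P||U) = 2.00000 - 1.83948 = 0.16052 ≈ 0.1605 bits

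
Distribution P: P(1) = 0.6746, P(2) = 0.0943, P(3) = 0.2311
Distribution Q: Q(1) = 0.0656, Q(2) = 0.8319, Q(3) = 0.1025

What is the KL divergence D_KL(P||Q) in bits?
2.2430 bits

D_KL(P||Q) = Σ P(x) log₂(P(x)/Q(x))

Computing term by term:
  P(1)·log₂(P(1)/Q(1)) = 0.6746·log₂(0.6746/0.0656) = 2.26818
  P(2)·log₂(P(2)/Q(2)) = 0.0943·log₂(0.0943/0.8319) = -0.29620
  P(3)·log₂(P(3)/Q(3)) = 0.2311·log₂(0.2311/0.1025) = 0.27106

D_KL(P||Q) = 2.26818 - 0.29620 + 0.27106 = 2.24304 ≈ 2.2430 bits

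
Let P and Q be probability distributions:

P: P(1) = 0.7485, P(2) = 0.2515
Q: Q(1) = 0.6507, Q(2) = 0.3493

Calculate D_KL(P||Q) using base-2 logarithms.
0.0320 bits

D_KL(P||Q) = Σ P(x) log₂(P(x)/Q(x))

Computing term by term:
  P(1)·log₂(P(1)/Q(1)) = 0.7485·log₂(0.7485/0.6507) = 0.15120
  P(2)·log₂(P(2)/Q(2)) = 0.2515·log₂(0.2515/0.3493) = -0.11919

D_KL(P||Q) = 0.15120 - 0.11919 = 0.03201 ≈ 0.0320 bits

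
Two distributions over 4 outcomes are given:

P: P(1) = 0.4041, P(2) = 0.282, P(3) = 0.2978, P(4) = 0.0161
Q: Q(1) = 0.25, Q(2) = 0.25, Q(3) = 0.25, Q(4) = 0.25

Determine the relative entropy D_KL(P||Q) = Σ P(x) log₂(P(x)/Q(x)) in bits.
0.3404 bits

D_KL(P||Q) = Σ P(x) log₂(P(x)/Q(x))

Computing term by term:
  P(1)·log₂(P(1)/Q(1)) = 0.4041·log₂(0.4041/0.25) = 0.27995
  P(2)·log₂(P(2)/Q(2)) = 0.282·log₂(0.282/0.25) = 0.04900
  P(3)·log₂(P(3)/Q(3)) = 0.2978·log₂(0.2978/0.25) = 0.07517
  P(4)·log₂(P(4)/Q(4)) = 0.0161·log₂(0.0161/0.25) = -0.06370

D_KL(P||Q) = 0.27995 + 0.04900 + 0.07517 - 0.06370 = 0.34042 ≈ 0.3404 bits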